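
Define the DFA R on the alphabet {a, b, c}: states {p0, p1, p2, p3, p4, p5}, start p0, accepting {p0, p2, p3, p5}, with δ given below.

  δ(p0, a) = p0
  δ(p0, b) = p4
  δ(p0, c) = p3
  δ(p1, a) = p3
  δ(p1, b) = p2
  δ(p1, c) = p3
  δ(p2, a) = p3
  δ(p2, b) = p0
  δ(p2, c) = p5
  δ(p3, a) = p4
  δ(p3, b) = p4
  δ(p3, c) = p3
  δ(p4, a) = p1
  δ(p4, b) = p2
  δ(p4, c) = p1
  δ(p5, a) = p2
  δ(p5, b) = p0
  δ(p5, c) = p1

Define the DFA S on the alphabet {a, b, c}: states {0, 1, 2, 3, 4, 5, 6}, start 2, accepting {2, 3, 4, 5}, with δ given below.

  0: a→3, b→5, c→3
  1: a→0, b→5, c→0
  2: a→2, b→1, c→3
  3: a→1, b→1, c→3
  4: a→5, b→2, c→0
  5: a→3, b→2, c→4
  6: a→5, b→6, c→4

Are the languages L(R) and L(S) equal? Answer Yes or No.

Exploring the product automaton R × S from the start pair (p0, 2), following both machines on each input symbol, reaches 6 state pairs: (p0, 2), (p4, 1), (p3, 3), (p1, 0), (p2, 5), (p5, 4).
R accepts in {p0, p2, p3, p5} and S accepts in {2, 3, 4, 5}. In every reachable pair the two components are either both accepting — (p0, 2), (p3, 3), (p2, 5), (p5, 4) — or both non-accepting, so no string is accepted by exactly one of the machines: L(R) \ L(S) and L(S) \ L(R) are both empty.
Hence every string is accepted by R iff it is accepted by S, and the two languages coincide.

Yes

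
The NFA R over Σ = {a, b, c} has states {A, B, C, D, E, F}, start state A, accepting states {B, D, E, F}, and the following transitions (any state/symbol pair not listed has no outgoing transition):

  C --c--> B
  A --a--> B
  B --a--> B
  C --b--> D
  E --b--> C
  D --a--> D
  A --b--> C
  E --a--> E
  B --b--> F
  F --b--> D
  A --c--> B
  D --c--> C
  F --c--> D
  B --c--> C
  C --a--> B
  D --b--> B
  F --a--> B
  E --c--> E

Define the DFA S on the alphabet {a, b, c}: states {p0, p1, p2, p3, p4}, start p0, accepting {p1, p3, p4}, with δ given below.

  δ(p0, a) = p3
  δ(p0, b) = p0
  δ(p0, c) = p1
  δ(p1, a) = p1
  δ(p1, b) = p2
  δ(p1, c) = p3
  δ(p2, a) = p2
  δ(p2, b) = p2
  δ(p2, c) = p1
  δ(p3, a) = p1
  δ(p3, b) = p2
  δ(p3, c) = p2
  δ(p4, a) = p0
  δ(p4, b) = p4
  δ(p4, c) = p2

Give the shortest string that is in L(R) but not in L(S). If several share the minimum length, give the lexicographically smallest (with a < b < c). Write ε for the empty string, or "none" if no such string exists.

ab

The string ab is accepted by R but not by S.
No shorter string lies in the difference, and ab is the lexicographically first length-2 string in L(R) \ L(S).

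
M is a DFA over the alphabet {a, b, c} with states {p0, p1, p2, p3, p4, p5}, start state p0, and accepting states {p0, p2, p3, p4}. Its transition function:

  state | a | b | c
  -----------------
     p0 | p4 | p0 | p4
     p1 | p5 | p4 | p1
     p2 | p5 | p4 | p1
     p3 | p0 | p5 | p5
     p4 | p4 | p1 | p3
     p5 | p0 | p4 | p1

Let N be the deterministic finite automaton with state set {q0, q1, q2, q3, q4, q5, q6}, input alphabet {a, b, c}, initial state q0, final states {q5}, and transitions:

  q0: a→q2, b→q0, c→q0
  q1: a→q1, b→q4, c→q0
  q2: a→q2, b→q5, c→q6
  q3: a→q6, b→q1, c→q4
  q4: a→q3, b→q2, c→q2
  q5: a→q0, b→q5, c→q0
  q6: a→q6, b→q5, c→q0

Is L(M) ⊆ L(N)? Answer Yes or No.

No

The empty string ε is in L(M) but not in L(N).
So L(M) ⊄ L(N).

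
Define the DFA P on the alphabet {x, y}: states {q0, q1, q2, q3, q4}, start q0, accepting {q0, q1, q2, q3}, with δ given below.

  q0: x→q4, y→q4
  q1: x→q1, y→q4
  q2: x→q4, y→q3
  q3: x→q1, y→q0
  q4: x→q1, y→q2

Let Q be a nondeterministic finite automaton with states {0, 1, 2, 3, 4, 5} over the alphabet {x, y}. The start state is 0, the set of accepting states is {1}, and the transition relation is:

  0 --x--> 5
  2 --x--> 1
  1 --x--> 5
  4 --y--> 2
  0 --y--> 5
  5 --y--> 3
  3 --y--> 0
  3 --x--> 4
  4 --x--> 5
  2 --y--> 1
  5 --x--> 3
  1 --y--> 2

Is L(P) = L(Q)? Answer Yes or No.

No

The empty string ε is accepted by P but rejected by Q.
So L(P) ≠ L(Q).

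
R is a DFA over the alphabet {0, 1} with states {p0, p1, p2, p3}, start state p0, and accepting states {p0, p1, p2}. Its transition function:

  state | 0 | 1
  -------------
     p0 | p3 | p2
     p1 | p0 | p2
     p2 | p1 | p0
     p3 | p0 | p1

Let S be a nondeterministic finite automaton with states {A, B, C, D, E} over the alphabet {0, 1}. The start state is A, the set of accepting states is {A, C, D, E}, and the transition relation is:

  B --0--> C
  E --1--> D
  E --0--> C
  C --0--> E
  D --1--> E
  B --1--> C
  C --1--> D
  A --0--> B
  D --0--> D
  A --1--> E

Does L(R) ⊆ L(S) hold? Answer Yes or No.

Exploring the product automaton R × S from the start pair (p0, A), following both machines on each input symbol, reaches 13 state pairs: (p0, A), (p3, B), (p2, E), (p0, C), (p1, C), (p0, D), (p3, E), (p2, D), (p0, E), (p3, D), (p1, D), (p3, C), (p1, E).
R accepts in {p0, p1, p2} and S accepts in {A, C, D, E}. The reachable pairs whose R-component is accepting are (p0, A), (p2, E), (p0, C), (p1, C), (p0, D), (p2, D), (p0, E), (p1, D), (p1, E); in each of them the S-component is accepting too, so the product for L(R) \ L(S) (R-component accepting, S-component rejecting) has no reachable accepting pair and the difference is empty.
Hence every string in L(R) is also in L(S).

Yes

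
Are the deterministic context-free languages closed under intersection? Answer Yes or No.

No

DCFLs are closed under complement (normalise the DPDA to read all of its input, then flip the verdict). If they were also closed under intersection, De Morgan would make them closed under union; but {aⁿbⁿ : n≥0} and {aⁿb²ⁿ : n≥0} are DCFLs (push the a's; pop one per b, respectively one per two b's) whose union no deterministic PDA accepts: a DPDA for it would have a single run on aⁿb²ⁿ, accepting after the prefix aⁿbⁿ and accepting again after n more b's; an ordinary PDA that simulates it on a's and b's and, at any moment when it is accepting, may switch to reading only a fresh letter c while feeding each c to the simulation as a b, would accept aⁱbʲcᵏ (k≥1) exactly when both aⁱbʲ and aⁱbʲ⁺ᵏ are in the language, i.e. its language intersected with the regular set a*b*c⁺ would be exactly {aⁿbⁿcⁿ : n≥1} — impossible, since context-free languages are closed under intersection with regular sets and {aⁿbⁿcⁿ} is not context-free.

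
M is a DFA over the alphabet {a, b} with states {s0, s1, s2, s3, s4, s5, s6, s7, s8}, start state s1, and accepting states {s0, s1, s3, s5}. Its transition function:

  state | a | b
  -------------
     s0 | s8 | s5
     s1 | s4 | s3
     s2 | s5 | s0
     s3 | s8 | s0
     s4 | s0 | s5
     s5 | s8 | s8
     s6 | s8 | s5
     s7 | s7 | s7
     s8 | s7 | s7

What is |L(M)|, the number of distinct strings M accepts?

The useful subgraph on states {s0, s1, s3, s4, s5} is acyclic, so L(M) is finite; the longest accepting path visits 4 useful states, giving maximum string length 3.
Counting accepting paths from s1 by length: 1 of length 0, 1 of length 1, 3 of length 2, 2 of length 3. Total 7.

7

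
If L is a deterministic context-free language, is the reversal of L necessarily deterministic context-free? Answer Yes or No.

No

L = {c bⁿaⁿ : n≥0} ∪ {d b²ⁿaⁿ : n≥0} is a DCFL: the first symbol tells a deterministic PDA whether to pop one or two b's per a. Its reversal Lᴿ = {aⁿbⁿ c : n≥0} ∪ {aⁿb²ⁿ d : n≥0} is not. DCFLs are closed under right quotient by regular languages, and Lᴿ/{c, d} = {aⁿbⁿ : n≥0} ∪ {aⁿb²ⁿ : n≥0} — the standard context-free language accepted by no deterministic PDA (intuitively the machine would have to commit to a b-to-a ratio before the distinguishing marker arrives; formally, a DPDA for it would have a single run on aⁿb²ⁿ, accepting after the prefix aⁿbⁿ and accepting again after n more b's; an ordinary PDA that simulates it on a's and b's and, at any moment when it is accepting, may switch to reading only a fresh letter e while feeding each e to the simulation as a b, would accept aⁱbʲeᵏ (k≥1) exactly when both aⁱbʲ and aⁱbʲ⁺ᵏ are in the language, i.e. its language intersected with the regular set a*b*e⁺ would be exactly {aⁿbⁿeⁿ : n≥1} — impossible, since context-free languages are closed under intersection with regular sets and {aⁿbⁿeⁿ} is not context-free). So Lᴿ cannot be a DCFL.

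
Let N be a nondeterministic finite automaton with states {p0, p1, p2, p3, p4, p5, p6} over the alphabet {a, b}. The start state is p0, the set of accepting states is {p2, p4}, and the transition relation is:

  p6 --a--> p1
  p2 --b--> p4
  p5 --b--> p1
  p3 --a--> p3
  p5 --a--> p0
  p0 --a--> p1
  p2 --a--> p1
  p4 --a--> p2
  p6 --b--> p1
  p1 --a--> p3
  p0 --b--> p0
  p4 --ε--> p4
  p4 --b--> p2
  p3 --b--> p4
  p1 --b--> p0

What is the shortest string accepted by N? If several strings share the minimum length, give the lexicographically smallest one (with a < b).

aab

A breadth-first search from p0 reaches an accepting state first via the path p0 → p1 → p3 → p4 on input aab.
No string of length < 3 is accepted (BFS exhausts all shorter strings without reaching an accepting state), and aab is the lexicographically least accepting string of length 3.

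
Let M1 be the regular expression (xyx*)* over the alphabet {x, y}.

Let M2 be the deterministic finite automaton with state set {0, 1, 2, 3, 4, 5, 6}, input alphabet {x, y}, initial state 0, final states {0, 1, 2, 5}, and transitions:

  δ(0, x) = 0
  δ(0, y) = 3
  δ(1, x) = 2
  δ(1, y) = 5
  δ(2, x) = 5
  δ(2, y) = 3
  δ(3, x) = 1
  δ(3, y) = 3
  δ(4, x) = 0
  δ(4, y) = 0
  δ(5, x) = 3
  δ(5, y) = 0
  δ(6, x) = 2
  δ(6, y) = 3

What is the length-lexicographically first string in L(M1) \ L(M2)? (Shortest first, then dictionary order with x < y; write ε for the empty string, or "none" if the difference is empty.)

xy

The string xy is accepted by M1 but not by M2.
No shorter string lies in the difference, and xy is the lexicographically first length-2 string in L(M1) \ L(M2).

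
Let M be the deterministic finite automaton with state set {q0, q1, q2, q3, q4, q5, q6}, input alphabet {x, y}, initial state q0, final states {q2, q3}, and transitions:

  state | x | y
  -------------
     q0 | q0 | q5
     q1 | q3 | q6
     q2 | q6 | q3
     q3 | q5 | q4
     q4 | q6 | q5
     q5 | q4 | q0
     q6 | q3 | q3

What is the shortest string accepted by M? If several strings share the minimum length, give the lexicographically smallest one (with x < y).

A breadth-first search from q0 reaches an accepting state first via the path q0 → q5 → q4 → q6 → q3 on input yxxx.
No string of length < 4 is accepted (BFS exhausts all shorter strings without reaching an accepting state), and yxxx is the lexicographically least accepting string of length 4.

yxxx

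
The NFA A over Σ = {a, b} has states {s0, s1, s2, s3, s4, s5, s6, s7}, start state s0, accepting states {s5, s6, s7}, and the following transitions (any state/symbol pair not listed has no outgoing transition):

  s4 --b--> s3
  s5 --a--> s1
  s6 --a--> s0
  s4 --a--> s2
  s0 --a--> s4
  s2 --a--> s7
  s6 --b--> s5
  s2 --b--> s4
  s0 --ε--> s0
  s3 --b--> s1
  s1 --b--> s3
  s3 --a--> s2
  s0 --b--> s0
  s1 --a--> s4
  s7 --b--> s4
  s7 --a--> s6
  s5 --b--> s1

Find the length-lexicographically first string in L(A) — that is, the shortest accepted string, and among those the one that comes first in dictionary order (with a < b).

aaa

A breadth-first search from s0 reaches an accepting state first via the path s0 → s4 → s2 → s7 on input aaa.
No string of length < 3 is accepted (BFS exhausts all shorter strings without reaching an accepting state), and aaa is the lexicographically least accepting string of length 3.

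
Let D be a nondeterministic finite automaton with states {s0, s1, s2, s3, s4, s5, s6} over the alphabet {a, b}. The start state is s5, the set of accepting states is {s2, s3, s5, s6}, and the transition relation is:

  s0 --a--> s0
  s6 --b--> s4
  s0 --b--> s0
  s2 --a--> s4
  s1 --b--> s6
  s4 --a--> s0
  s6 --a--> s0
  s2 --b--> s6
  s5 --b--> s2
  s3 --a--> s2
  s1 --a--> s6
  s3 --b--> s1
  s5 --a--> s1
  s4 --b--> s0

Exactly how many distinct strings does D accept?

The useful subgraph on states {s1, s2, s5, s6} is acyclic, so L(D) is finite; the longest accepting path visits 3 useful states, giving maximum string length 2.
Counting accepting paths from s5 by length: 1 of length 0, 1 of length 1, 3 of length 2. Total 5.

5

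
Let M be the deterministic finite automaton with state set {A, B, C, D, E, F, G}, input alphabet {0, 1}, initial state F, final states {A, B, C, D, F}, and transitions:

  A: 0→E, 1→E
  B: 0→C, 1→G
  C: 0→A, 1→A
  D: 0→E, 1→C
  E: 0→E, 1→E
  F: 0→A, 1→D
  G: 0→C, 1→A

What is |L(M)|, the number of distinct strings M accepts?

6

The useful subgraph on states {A, C, D, F} is acyclic, so L(M) is finite; the longest accepting path visits 4 useful states, giving maximum string length 3.
Counting accepting paths from F by length: 1 of length 0, 2 of length 1, 1 of length 2, 2 of length 3. Total 6.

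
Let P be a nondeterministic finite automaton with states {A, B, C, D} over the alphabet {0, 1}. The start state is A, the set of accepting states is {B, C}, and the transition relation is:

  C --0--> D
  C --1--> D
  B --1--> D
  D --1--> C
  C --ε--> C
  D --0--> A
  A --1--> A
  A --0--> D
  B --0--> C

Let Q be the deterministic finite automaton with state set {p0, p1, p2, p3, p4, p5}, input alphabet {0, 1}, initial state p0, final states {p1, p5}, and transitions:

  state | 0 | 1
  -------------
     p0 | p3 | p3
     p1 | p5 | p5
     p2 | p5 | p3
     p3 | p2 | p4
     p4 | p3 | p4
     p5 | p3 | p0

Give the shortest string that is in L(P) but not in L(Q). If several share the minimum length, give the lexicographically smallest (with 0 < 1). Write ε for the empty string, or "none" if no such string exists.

The string 01 is accepted by P but not by Q.
No shorter string lies in the difference, and 01 is the lexicographically first length-2 string in L(P) \ L(Q).

01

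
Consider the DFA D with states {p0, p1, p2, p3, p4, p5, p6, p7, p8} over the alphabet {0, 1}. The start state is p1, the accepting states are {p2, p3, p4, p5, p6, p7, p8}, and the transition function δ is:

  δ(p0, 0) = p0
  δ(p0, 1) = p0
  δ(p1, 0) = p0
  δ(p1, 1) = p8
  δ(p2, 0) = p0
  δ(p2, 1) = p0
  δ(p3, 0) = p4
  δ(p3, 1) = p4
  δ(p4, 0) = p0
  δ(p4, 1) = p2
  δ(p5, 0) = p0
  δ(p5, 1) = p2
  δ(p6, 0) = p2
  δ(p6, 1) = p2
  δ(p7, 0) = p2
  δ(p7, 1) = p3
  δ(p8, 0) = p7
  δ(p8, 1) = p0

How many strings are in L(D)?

8

The useful subgraph on states {p1, p2, p3, p4, p7, p8} is acyclic, so L(D) is finite; the longest accepting path visits 6 useful states, giving maximum string length 5.
Counting accepting paths from p1 by length: 1 of length 1, 1 of length 2, 2 of length 3, 2 of length 4, 2 of length 5. Total 8.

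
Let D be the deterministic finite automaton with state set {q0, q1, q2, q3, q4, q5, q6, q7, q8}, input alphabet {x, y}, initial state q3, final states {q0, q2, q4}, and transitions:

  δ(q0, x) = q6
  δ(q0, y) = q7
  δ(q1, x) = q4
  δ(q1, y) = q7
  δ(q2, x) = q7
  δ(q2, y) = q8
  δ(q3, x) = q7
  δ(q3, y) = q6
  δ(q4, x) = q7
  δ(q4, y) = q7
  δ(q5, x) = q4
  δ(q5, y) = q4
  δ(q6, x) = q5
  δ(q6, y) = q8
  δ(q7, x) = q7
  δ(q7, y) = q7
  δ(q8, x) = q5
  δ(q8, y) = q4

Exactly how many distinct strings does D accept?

5

The useful subgraph on states {q3, q4, q5, q6, q8} is acyclic, so L(D) is finite; the longest accepting path visits 5 useful states, giving maximum string length 4.
Counting accepting paths from q3 by length: 3 of length 3, 2 of length 4. Total 5.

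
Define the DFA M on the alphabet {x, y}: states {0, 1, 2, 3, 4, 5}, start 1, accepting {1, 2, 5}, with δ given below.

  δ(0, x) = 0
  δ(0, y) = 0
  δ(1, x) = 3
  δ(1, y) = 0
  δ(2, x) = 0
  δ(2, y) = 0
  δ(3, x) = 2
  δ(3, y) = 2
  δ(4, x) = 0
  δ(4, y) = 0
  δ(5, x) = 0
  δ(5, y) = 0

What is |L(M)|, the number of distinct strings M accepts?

The useful subgraph on states {1, 2, 3} is acyclic, so L(M) is finite; the longest accepting path visits 3 useful states, giving maximum string length 2.
Counting accepting paths from 1 by length: 1 of length 0, 2 of length 2. Total 3.

3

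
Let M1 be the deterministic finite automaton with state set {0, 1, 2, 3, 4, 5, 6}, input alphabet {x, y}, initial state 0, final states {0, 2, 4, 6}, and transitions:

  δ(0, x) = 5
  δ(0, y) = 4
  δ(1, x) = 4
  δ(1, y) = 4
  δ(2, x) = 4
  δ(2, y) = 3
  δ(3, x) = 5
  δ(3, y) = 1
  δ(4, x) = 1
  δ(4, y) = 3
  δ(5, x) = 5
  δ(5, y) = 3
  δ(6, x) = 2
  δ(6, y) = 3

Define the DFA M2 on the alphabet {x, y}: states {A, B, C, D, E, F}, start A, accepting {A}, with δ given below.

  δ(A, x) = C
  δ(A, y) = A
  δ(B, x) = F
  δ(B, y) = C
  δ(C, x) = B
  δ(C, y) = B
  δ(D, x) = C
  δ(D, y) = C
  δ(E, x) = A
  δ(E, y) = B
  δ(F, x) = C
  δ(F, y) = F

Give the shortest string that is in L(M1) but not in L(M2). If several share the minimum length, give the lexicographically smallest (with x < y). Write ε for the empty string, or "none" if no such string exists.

yxx

The string yxx is accepted by M1 but not by M2.
No shorter string lies in the difference, and yxx is the lexicographically first length-3 string in L(M1) \ L(M2).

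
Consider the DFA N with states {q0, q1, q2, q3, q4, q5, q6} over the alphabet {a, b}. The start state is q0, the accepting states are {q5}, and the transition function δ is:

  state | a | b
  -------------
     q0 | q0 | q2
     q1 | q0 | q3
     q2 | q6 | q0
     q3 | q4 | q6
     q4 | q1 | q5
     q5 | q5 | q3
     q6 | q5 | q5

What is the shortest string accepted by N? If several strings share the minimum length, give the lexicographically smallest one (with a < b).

baa

A breadth-first search from q0 reaches an accepting state first via the path q0 → q2 → q6 → q5 on input baa.
No string of length < 3 is accepted (BFS exhausts all shorter strings without reaching an accepting state), and baa is the lexicographically least accepting string of length 3.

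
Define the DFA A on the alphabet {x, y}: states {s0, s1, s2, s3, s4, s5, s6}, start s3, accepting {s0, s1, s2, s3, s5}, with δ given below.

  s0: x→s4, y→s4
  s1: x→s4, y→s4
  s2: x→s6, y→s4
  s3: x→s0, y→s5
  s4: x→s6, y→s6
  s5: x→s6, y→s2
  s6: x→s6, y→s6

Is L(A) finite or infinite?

finite

The useful states (reachable from s3 and able to reach an accepting state) are {s0, s2, s3, s5}.
Restricted to these states the transition graph has no cycle, so every accepting path has bounded length and L is finite.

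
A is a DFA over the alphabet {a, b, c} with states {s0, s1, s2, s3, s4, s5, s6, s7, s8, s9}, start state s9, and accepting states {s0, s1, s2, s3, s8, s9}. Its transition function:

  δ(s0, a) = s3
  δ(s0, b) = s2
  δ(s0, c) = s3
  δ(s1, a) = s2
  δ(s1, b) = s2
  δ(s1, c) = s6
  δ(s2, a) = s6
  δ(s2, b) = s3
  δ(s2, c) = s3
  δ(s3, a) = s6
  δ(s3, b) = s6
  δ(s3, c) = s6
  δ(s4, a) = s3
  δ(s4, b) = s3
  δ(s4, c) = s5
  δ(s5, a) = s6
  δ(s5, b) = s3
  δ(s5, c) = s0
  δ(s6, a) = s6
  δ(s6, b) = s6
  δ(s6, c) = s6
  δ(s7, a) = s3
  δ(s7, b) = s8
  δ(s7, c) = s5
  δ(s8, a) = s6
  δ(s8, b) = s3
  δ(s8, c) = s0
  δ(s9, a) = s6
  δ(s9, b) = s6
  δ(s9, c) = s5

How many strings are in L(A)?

The useful subgraph on states {s0, s2, s3, s5, s9} is acyclic, so L(A) is finite; the longest accepting path visits 5 useful states, giving maximum string length 4.
Counting accepting paths from s9 by length: 1 of length 0, 2 of length 2, 3 of length 3, 2 of length 4. Total 8.

8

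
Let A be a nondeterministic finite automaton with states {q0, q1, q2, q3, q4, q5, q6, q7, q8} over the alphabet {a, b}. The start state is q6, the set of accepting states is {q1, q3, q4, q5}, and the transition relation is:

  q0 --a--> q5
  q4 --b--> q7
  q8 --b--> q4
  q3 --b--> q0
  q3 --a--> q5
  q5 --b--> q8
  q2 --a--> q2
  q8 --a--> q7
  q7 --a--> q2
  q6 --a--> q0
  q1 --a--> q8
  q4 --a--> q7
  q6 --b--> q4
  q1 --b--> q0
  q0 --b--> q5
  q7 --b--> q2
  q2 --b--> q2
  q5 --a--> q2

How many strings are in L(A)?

The useful subgraph on states {q0, q4, q5, q6, q8} is acyclic, so L(A) is finite; the longest accepting path visits 5 useful states, giving maximum string length 4.
Counting accepting paths from q6 by length: 1 of length 1, 2 of length 2, 2 of length 4. Total 5.

5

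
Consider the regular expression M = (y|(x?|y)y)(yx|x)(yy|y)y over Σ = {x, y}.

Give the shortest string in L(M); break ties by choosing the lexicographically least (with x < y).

By inspection of the expression, no string of length less than 4 matches, and yxyy is the lexicographically first match of length 4.

yxyy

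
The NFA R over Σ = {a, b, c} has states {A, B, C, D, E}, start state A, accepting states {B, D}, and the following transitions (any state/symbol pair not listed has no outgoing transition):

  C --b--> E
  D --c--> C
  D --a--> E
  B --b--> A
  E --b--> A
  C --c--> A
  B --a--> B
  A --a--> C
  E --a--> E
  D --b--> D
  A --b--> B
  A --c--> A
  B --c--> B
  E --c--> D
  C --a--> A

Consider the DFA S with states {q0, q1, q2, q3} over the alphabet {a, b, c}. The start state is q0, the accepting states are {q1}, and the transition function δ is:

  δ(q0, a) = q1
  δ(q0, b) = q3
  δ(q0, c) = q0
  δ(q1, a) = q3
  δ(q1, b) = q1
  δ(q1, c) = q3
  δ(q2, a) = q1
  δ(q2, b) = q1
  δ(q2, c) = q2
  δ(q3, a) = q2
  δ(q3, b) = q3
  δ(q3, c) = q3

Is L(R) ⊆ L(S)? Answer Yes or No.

The string b is in L(R) but not in L(S).
So L(R) ⊄ L(S).

No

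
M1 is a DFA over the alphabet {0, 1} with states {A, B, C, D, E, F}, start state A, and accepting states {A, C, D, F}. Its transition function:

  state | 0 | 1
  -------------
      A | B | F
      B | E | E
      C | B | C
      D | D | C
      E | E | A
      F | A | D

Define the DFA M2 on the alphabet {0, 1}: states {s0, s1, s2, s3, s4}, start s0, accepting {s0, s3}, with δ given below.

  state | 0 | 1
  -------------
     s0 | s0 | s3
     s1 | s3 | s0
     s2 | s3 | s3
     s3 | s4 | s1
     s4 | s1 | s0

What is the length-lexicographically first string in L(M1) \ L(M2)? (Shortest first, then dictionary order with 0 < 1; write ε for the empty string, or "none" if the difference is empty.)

The string 10 is accepted by M1 but not by M2.
No shorter string lies in the difference, and 10 is the lexicographically first length-2 string in L(M1) \ L(M2).

10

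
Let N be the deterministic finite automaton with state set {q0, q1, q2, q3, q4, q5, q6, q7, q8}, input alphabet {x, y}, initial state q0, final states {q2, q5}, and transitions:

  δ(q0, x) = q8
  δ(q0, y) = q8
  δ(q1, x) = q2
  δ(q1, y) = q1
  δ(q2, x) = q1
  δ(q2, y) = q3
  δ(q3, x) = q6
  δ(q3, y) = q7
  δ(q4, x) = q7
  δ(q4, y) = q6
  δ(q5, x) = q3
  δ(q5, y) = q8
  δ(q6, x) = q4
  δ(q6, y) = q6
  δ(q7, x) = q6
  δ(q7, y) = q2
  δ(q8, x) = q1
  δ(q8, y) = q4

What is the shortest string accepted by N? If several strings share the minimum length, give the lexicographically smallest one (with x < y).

A breadth-first search from q0 reaches an accepting state first via the path q0 → q8 → q1 → q2 on input xxx.
No string of length < 3 is accepted (BFS exhausts all shorter strings without reaching an accepting state), and xxx is the lexicographically least accepting string of length 3.

xxx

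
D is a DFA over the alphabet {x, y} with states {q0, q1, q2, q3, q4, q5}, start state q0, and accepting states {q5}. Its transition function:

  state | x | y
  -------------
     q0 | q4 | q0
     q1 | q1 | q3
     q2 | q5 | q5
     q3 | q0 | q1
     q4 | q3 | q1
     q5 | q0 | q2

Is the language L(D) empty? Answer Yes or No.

The states reachable from the start state are {q0, q1, q3, q4}.
None of the accepting states {q5} is reachable, so no string is accepted and L(D) = ∅.

Yes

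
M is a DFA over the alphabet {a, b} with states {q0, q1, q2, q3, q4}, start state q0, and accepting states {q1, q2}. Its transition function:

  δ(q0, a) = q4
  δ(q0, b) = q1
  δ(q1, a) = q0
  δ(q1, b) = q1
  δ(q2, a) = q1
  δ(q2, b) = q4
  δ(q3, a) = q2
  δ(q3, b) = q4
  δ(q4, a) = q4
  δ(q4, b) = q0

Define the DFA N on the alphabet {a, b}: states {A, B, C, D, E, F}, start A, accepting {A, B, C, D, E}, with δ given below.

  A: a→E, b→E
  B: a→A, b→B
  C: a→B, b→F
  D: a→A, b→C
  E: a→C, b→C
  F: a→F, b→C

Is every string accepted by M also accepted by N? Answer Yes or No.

No

The string abb is in L(M) but not in L(N).
So L(M) ⊄ L(N).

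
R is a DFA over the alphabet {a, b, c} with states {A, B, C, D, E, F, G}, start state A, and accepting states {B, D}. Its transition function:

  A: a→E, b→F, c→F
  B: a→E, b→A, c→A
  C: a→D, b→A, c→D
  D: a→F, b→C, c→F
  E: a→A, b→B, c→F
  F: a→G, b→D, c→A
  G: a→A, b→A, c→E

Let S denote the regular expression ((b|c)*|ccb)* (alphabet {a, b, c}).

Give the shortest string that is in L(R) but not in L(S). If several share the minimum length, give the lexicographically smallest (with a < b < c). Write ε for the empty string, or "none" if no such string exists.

ab

The string ab is accepted by R but not by S.
No shorter string lies in the difference, and ab is the lexicographically first length-2 string in L(R) \ L(S).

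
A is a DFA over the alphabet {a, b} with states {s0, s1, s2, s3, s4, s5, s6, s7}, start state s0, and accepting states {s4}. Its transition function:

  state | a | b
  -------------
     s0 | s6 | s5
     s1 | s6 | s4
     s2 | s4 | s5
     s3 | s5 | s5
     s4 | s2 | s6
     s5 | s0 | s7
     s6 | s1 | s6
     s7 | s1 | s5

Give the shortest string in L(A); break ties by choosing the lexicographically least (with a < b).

aab

A breadth-first search from s0 reaches an accepting state first via the path s0 → s6 → s1 → s4 on input aab.
No string of length < 3 is accepted (BFS exhausts all shorter strings without reaching an accepting state), and aab is the lexicographically least accepting string of length 3.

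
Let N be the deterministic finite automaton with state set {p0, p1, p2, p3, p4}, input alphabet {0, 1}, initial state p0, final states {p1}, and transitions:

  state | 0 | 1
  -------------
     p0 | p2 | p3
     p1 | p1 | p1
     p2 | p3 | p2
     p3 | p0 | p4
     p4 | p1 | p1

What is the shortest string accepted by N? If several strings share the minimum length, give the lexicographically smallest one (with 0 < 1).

A breadth-first search from p0 reaches an accepting state first via the path p0 → p3 → p4 → p1 on input 110.
No string of length < 3 is accepted (BFS exhausts all shorter strings without reaching an accepting state), and 110 is the lexicographically least accepting string of length 3.

110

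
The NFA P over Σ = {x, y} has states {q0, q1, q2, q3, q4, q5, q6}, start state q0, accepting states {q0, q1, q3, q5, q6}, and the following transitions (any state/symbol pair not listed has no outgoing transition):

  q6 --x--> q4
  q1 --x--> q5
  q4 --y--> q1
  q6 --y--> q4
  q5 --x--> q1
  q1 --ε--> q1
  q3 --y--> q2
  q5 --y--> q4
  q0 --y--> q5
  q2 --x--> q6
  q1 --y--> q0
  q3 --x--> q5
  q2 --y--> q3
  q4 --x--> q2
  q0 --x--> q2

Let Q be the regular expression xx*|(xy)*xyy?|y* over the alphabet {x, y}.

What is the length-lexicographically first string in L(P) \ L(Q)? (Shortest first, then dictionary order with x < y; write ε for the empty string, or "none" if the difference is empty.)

yx

The string yx is accepted by P but not by Q.
No shorter string lies in the difference, and yx is the lexicographically first length-2 string in L(P) \ L(Q).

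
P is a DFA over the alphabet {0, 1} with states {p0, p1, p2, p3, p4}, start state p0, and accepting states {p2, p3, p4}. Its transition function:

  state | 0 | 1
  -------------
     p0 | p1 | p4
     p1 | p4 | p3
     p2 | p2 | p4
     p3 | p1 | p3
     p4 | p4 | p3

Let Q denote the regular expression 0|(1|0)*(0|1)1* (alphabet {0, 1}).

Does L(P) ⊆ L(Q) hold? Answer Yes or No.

Converting the expression Q to a DFA (subset construction, then merging equivalent states) gives the minimal DFA with states {q0, q1}, start state q0, accepting states {q1} and transitions q0: 0→q1, 1→q1; q1: 0→q1, 1→q1.
Exploring the product automaton P × Q from the start pair (p0, q0), following both machines on each input symbol, reaches 4 state pairs: (p0, q0), (p1, q1), (p4, q1), (p3, q1).
P accepts in {p2, p3, p4} and Q accepts in {q1}. The reachable pairs whose P-component is accepting are (p4, q1), (p3, q1); in each of them the Q-component is accepting too, so the product for L(P) \ L(Q) (P-component accepting, Q-component rejecting) has no reachable accepting pair and the difference is empty.
Hence every string in L(P) is also in L(Q).

Yes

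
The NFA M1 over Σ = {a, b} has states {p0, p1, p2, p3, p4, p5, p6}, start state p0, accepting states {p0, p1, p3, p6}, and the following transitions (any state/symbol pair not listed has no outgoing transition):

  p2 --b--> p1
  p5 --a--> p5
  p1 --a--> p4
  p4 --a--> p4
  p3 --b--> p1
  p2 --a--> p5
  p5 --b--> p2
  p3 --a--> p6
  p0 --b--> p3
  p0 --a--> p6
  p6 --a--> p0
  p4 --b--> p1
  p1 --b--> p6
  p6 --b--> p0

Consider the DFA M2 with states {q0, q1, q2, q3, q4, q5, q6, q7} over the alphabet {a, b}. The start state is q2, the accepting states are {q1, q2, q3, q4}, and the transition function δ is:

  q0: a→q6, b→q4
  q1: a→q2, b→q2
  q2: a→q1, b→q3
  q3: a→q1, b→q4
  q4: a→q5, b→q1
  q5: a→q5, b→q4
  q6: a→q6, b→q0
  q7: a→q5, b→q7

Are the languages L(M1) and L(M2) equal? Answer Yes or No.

Yes

Exploring the product automaton M1 × M2 from the start pair (p0, q2), following both machines on each input symbol, reaches 5 state pairs: (p0, q2), (p6, q1), (p3, q3), (p1, q4), (p4, q5).
M1 accepts in {p0, p1, p3, p6} and M2 accepts in {q1, q2, q3, q4}. In every reachable pair the two components are either both accepting — (p0, q2), (p6, q1), (p3, q3), (p1, q4) — or both non-accepting, so no string is accepted by exactly one of the machines: L(M1) \ L(M2) and L(M2) \ L(M1) are both empty.
Hence every string is accepted by M1 iff it is accepted by M2, and the two languages coincide.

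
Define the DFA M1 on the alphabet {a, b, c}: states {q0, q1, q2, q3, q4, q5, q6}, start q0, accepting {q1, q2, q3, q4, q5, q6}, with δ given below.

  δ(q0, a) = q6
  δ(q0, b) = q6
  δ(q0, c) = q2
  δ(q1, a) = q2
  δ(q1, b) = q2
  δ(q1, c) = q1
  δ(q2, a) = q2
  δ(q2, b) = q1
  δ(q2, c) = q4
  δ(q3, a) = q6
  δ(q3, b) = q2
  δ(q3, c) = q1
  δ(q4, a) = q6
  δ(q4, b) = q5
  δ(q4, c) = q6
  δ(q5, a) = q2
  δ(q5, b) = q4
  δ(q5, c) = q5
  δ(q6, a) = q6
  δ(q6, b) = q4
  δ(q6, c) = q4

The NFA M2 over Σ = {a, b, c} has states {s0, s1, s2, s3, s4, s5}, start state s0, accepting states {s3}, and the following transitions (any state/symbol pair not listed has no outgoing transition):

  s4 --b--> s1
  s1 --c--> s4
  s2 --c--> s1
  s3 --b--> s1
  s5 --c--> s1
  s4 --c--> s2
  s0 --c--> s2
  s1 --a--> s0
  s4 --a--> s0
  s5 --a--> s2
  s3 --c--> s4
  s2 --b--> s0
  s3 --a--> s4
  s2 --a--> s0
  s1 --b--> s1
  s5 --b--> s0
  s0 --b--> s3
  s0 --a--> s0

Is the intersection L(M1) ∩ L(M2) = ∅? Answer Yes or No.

No

The string b is accepted by both M1 and M2.
Hence L(M1) ∩ L(M2) ≠ ∅.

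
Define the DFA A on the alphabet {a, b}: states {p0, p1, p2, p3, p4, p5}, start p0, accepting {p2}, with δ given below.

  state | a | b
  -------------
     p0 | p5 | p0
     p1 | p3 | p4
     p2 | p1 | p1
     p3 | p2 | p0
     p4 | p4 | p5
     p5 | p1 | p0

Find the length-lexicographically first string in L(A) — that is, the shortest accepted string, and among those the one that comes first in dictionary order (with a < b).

aaaa

A breadth-first search from p0 reaches an accepting state first via the path p0 → p5 → p1 → p3 → p2 on input aaaa.
No string of length < 4 is accepted (BFS exhausts all shorter strings without reaching an accepting state), and aaaa is the lexicographically least accepting string of length 4.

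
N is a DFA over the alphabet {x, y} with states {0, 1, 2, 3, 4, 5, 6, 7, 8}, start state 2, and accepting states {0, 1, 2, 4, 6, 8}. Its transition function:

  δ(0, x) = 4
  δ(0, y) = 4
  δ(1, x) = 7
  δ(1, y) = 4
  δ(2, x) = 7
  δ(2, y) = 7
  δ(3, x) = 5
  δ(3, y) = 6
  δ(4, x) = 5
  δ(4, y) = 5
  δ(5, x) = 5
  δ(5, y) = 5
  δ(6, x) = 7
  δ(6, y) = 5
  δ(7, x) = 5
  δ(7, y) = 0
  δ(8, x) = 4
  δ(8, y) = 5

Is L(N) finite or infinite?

The useful states (reachable from 2 and able to reach an accepting state) are {0, 2, 4, 7}.
Restricted to these states the transition graph has no cycle, so every accepting path has bounded length and L is finite.

finite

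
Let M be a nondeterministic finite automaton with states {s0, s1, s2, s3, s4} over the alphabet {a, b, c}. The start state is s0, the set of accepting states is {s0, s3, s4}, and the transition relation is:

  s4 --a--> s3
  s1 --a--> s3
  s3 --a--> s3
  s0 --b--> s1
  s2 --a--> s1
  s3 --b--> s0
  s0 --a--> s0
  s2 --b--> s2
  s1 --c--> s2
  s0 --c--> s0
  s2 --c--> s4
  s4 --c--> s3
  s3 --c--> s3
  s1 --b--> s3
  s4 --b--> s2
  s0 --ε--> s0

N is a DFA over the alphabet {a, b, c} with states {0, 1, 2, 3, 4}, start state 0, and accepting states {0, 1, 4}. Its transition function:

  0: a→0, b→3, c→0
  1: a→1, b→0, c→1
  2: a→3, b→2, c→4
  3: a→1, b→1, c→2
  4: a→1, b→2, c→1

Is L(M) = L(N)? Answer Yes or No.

Exploring the product automaton M × N from the start pair (s0, 0), following both machines on each input symbol, reaches 5 state pairs: (s0, 0), (s1, 3), (s3, 1), (s2, 2), (s4, 4).
M accepts in {s0, s3, s4} and N accepts in {0, 1, 4}. In every reachable pair the two components are either both accepting — (s0, 0), (s3, 1), (s4, 4) — or both non-accepting, so no string is accepted by exactly one of the machines: L(M) \ L(N) and L(N) \ L(M) are both empty.
Hence every string is accepted by M iff it is accepted by N, and the two languages coincide.

Yes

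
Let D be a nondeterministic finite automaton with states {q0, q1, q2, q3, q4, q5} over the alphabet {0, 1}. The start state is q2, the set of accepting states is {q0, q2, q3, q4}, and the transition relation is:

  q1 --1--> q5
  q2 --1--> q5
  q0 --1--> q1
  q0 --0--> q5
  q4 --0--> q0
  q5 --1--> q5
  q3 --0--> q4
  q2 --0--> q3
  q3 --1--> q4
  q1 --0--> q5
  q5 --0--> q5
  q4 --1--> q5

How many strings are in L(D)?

6

The useful subgraph on states {q0, q2, q3, q4} is acyclic, so L(D) is finite; the longest accepting path visits 4 useful states, giving maximum string length 3.
Counting accepting paths from q2 by length: 1 of length 0, 1 of length 1, 2 of length 2, 2 of length 3. Total 6.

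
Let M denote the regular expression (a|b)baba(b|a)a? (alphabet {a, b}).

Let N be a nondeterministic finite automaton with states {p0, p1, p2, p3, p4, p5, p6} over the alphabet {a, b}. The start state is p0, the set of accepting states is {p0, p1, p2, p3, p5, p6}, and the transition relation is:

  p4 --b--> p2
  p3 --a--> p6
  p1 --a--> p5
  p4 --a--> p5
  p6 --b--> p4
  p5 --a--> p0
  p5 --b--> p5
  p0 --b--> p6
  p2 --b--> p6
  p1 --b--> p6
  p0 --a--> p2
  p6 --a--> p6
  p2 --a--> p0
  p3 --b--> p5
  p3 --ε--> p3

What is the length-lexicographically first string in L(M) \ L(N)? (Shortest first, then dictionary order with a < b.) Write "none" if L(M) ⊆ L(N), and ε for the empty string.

Converting the expression M to a DFA (subset construction, then merging equivalent states) gives the minimal DFA with states {m0, m1, m2, m3, m4, m5, m6, m7, m8}, start state m0, accepting states {m7, m8} and transitions m0: a→m1, b→m1; m1: a→m2, b→m3; m2: a→m2, b→m2; m3: a→m4, b→m2; m4: a→m2, b→m5; m5: a→m6, b→m2; m6: a→m7, b→m7; m7: a→m8, b→m2; m8: a→m2, b→m2.
Exploring the product automaton M × N from the start pair (m0, p0), following both machines on each input symbol, reaches 23 state pairs: (m0, p0), (m1, p2), (m1, p6), (m2, p0), (m3, p6), (m2, p6), (m3, p4), (m2, p2), (m4, p6), (m2, p4), (m4, p5), (m5, p4), (m2, p5), (m5, p5), (m6, p5), (m6, p0), (m7, p0), (m7, p5), (m7, p2), (m7, p6), (m8, p2), (m8, p0), (m8, p6).
M accepts in {m7, m8} and N accepts in {p0, p1, p2, p3, p5, p6}. The reachable pairs whose M-component is accepting are (m7, p0), (m7, p5), (m7, p2), (m7, p6), (m8, p2), (m8, p0), (m8, p6); in each of them the N-component is accepting too, so the product for L(M) \ L(N) (M-component accepting, N-component rejecting) has no reachable accepting pair and the difference is empty.
So every string accepted by M is also accepted by N: L(M) \ L(N) = ∅ and there is no such string.

none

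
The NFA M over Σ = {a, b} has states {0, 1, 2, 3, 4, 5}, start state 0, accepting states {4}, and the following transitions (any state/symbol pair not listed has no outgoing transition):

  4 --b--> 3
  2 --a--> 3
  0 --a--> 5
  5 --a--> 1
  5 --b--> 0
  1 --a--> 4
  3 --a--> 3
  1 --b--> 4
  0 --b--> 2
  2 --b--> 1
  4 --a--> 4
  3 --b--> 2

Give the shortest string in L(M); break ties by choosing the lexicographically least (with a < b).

aaa

A breadth-first search from 0 reaches an accepting state first via the path 0 → 5 → 1 → 4 on input aaa.
No string of length < 3 is accepted (BFS exhausts all shorter strings without reaching an accepting state), and aaa is the lexicographically least accepting string of length 3.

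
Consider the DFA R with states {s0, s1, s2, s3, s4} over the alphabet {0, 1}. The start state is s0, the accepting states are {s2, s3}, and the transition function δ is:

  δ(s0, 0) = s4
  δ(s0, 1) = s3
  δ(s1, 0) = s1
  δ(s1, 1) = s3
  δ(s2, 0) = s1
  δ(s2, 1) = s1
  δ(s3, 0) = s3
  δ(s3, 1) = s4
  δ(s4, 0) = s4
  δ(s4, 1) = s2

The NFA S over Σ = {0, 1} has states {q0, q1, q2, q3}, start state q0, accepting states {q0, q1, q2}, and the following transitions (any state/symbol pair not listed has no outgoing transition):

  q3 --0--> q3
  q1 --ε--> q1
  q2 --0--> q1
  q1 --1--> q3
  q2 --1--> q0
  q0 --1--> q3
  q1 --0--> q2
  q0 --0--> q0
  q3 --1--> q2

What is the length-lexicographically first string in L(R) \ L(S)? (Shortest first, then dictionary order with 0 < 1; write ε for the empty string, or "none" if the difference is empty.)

The string 1 is accepted by R but not by S.
No shorter string lies in the difference, and 1 is the lexicographically first length-1 string in L(R) \ L(S).

1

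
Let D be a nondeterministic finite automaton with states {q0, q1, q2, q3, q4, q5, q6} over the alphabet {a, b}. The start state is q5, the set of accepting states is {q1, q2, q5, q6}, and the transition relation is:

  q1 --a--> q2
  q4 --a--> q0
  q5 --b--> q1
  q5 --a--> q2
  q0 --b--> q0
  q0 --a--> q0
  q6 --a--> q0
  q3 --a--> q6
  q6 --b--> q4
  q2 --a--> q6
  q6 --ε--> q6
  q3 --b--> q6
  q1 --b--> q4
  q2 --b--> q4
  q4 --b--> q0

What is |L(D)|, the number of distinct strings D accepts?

6

The useful subgraph on states {q1, q2, q5, q6} is acyclic, so L(D) is finite; the longest accepting path visits 4 useful states, giving maximum string length 3.
Counting accepting paths from q5 by length: 1 of length 0, 2 of length 1, 2 of length 2, 1 of length 3. Total 6.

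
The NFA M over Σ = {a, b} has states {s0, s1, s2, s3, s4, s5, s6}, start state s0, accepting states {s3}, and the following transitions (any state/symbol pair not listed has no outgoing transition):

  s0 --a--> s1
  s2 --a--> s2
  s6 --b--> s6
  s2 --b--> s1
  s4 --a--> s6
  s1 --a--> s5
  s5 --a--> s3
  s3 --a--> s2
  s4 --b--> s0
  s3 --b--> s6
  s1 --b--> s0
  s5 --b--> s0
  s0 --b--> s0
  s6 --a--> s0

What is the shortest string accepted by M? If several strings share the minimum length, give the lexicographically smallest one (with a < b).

aaa

A breadth-first search from s0 reaches an accepting state first via the path s0 → s1 → s5 → s3 on input aaa.
No string of length < 3 is accepted (BFS exhausts all shorter strings without reaching an accepting state), and aaa is the lexicographically least accepting string of length 3.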